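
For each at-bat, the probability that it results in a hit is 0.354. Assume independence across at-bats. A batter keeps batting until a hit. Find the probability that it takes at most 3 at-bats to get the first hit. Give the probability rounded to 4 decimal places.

Y = number of at-bats to the first success; geometric, p = 0.354.
P(Y ≤ 3) = 1 − (1−p)^3 = 1 − 0.269586 = 0.730414

0.7304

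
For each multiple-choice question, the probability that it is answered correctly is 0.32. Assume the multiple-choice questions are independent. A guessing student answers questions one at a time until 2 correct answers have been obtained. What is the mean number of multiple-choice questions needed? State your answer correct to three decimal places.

6.250

Y = total multiple-choice questions until the second success; negative binomial with r=2, p=0.32.
E[Y] = r / p = 2 / 0.32 = 6.25000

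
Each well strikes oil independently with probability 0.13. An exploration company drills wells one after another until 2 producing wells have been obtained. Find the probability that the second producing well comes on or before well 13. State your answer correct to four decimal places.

0.5186

Finishing within 13 wells ⇔ at least 2 successes in the first 13. With X ~ Binomial(13, 0.13), P(Y ≤ 13) = 1 − P(X ≤ 1).
  k=0: C(13,0)·0.13^0·0.87^13 = 0.163588
  k=1: C(13,1)·0.13^1·0.87^12 = 0.317774
1 − 0.481361 = 0.518639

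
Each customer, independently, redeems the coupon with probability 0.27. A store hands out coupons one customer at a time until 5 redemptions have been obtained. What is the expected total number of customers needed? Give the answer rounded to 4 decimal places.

18.5185

Y = total customers until the fifth success; negative binomial with r=5, p=0.27.
E[Y] = r / p = 5 / 0.27 = 18.518519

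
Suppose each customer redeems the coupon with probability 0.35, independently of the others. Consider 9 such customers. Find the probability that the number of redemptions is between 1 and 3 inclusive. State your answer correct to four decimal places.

0.5882

X ~ Binomial(9, 0.35); P(1 ≤ X ≤ 3) = Σ C(9,k) p^k (1−p)^(9−k) over k:
  k=1: C(9,1)·0.35^1·0.65^8 = 0.100373
  k=2: C(9,2)·0.35^2·0.65^7 = 0.216188
  k=3: C(9,3)·0.35^3·0.65^6 = 0.271621
Total = 0.588183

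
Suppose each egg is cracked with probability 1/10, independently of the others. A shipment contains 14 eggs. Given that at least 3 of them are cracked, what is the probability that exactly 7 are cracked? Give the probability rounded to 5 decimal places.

0.00104

X ~ Binomial(14, 0.10). Want P(X=7 | X≥3) = P(X=7) / P(X≥3).
P(X=7) = C(14,7)·0.10^7·0.90^7 = 0.0001642
P(X≥3) = 1 − 0.2287679 − 0.3558612 − 0.2570109 = 0.1583600
Ratio = 0.0001642 / 0.1583600 = 0.0010366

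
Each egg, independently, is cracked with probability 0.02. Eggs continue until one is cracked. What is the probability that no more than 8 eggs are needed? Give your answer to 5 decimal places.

Y = number of eggs to the first success; geometric, p = 0.02.
P(Y ≤ 8) = 1 − (1−p)^8 = 1 − 0.8507630 = 0.1492370

0.14924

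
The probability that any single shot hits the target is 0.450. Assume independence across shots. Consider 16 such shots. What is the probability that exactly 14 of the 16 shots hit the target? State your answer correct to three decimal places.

X ~ Binomial(n=16, p=0.45).
P(X=14) = C(16,14) · p^14 · (1−p)^2
= 120 · 1.3963e-05 · 0.3025 = 0.00051

0.001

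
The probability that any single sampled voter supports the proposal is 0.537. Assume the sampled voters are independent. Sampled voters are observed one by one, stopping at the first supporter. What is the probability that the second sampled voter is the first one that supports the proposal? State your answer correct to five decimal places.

Geometric (trials to first success), p = 0.537.
P(Y = 2) = (1−p)^1 · p = 0.463 · 0.537 = 0.2486310

0.24863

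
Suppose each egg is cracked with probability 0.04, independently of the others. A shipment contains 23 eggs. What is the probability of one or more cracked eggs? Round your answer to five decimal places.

0.60894

P(at least one) = 1 − P(none) = 1 − (1 − 0.04)^23
= 1 − 0.3910555 = 0.6089445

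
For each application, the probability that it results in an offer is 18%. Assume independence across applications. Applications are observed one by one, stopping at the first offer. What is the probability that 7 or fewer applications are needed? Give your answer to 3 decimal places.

Y = number of applications to the first success; geometric, p = 0.18.
P(Y ≤ 7) = 1 − (1−p)^7 = 1 − 0.24929 = 0.75071

0.751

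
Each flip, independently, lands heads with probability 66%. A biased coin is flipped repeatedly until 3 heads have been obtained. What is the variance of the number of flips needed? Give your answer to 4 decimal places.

2.3416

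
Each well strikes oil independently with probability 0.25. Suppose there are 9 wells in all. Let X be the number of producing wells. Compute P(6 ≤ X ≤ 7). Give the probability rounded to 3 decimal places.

X ~ Binomial(9, 0.25); P(6 ≤ X ≤ 7) = Σ C(9,k) p^k (1−p)^(9−k) over k:
  k=6: C(9,6)·0.25^6·0.75^3 = 0.00865
  k=7: C(9,7)·0.25^7·0.75^2 = 0.00124
Total = 0.00989

0.010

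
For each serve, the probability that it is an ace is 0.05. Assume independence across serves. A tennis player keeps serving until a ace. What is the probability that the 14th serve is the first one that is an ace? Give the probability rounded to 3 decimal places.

0.026

Geometric (trials to first success), p = 0.05.
P(Y = 14) = (1−p)^13 · p = 0.51334 · 0.05 = 0.02567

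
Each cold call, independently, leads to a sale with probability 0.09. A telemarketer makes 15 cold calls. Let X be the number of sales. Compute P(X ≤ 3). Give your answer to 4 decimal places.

X ~ Binomial(15, 0.09); P(X ≤ 3) = Σ C(15,k) p^k (1−p)^(15−k) over k:
  k=0: C(15,0)·0.09^0·0.91^15 = 0.243008
  k=1: C(15,1)·0.09^1·0.91^14 = 0.360507
  k=2: C(15,2)·0.09^2·0.91^13 = 0.249582
  k=3: C(15,3)·0.09^3·0.91^12 = 0.106964
Total = 0.960060

0.9601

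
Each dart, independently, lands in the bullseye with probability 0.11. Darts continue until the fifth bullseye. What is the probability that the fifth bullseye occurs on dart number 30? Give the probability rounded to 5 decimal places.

0.02077

Y = trial on which the fifth success occurs; negative binomial, r=5, p=0.11.
P(Y=30) = C(29,4) · p^5 · (1−p)^25
= 23751 · 1.6105e-05 · 0.054294 = 0.0207680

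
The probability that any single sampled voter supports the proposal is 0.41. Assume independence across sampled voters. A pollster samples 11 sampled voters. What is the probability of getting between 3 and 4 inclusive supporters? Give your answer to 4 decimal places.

X ~ Binomial(11, 0.41); P(3 ≤ X ≤ 4) = Σ C(11,k) p^k (1−p)^(11−k) over k:
  k=3: C(11,3)·0.41^3·0.59^8 = 0.166975
  k=4: C(11,4)·0.41^4·0.59^7 = 0.232067
Total = 0.399042

0.3990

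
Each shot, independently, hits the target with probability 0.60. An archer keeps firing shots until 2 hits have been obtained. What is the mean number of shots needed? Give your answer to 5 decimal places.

3.33333

Y = total shots until the second success; negative binomial with r=2, p=0.60.
E[Y] = r / p = 2 / 0.60 = 3.3333333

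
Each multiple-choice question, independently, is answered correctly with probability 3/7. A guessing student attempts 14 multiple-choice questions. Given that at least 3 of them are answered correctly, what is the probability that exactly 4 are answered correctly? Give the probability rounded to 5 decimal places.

0.12855

X ~ Binomial(14, 0.428571). Want P(X=4 | X≥3) = P(X=4) / P(X≥3).
P(X=4) = C(14,4)·0.428571^4·0.571429^10 = 0.1253564
P(X≥3) = 1 − 0.0003958 − 0.0041558 − 0.0202596 = 0.9751888
Ratio = 0.1253564 / 0.9751888 = 0.1285458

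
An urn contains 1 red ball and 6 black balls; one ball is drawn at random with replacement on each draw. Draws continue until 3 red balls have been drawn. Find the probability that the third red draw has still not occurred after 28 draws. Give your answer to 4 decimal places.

Needing more than 28 draws ⇔ fewer than 3 successes in the first 28. With X ~ Binomial(28, 0.142857), P(Y > 28) = P(X ≤ 2).
  k=0: C(28,0)·0.142857^0·0.857143^28 = 0.013350
  k=1: C(28,1)·0.142857^1·0.857143^27 = 0.062301
  k=2: C(28,2)·0.142857^2·0.857143^26 = 0.140178
P(X ≤ 2) = 0.215829

0.2158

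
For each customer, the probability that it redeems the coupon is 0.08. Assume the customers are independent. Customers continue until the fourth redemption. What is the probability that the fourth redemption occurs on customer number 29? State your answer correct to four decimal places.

0.0167

Y = trial on which the fourth success occurs; negative binomial, r=4, p=0.08.
P(Y=29) = C(28,3) · p^4 · (1−p)^25
= 3276 · 4.096e-05 · 0.12436 = 0.016688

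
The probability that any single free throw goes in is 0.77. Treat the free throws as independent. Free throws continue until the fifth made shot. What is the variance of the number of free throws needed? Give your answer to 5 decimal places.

1.93962

Y = total free throws until the fifth success; negative binomial with r=5, p=0.77.
Var(Y) = r(1−p)/p² = 5·0.23 / 0.77² = 1.9396188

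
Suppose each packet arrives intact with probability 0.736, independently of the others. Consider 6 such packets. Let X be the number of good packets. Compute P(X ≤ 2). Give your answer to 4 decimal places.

0.0455

X ~ Binomial(6, 0.736); P(X ≤ 2) = Σ C(6,k) p^k (1−p)^(6−k) over k:
  k=0: C(6,0)·0.736^0·0.264^6 = 0.000339
  k=1: C(6,1)·0.736^1·0.264^5 = 0.005663
  k=2: C(6,2)·0.736^2·0.264^4 = 0.039470
Total = 0.045471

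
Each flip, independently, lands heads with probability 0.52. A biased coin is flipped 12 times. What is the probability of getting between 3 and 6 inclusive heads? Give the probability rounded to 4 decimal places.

X ~ Binomial(12, 0.52); P(3 ≤ X ≤ 6) = Σ C(12,k) p^k (1−p)^(12−k) over k:
  k=3: C(12,3)·0.52^3·0.48^9 = 0.041841
  k=4: C(12,4)·0.52^4·0.48^8 = 0.101988
  k=5: C(12,5)·0.52^5·0.48^7 = 0.176779
  k=6: C(12,6)·0.52^6·0.48^6 = 0.223429
Total = 0.544037

0.5440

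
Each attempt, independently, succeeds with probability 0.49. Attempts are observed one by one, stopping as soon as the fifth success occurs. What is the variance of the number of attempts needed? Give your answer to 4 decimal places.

Y = total attempts until the fifth success; negative binomial with r=5, p=0.49.
Var(Y) = r(1−p)/p² = 5·0.51 / 0.49² = 10.620575

10.6206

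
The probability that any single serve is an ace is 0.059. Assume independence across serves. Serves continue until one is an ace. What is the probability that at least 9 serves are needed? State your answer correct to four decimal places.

0.6148

Y = number of serves to the first success; geometric, p = 0.059.
P(Y > 8) = P(first 8 all fail) = (1−p)^8 = 0.614776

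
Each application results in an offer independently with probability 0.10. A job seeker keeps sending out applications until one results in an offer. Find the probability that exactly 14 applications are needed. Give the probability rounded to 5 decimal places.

Geometric (trials to first success), p = 0.10.
P(Y = 14) = (1−p)^13 · p = 0.25419 · 0.10 = 0.0254187

0.02542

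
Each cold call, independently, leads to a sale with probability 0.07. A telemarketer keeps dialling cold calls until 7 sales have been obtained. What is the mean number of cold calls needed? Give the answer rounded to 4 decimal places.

100.0000

Y = total cold calls until the seventh success; negative binomial with r=7, p=0.07.
E[Y] = r / p = 7 / 0.07 = 100.000000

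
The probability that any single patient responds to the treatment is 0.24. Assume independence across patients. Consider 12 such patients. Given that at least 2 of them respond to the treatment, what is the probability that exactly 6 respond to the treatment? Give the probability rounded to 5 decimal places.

0.04139

X ~ Binomial(12, 0.24). Want P(X=6 | X≥2) = P(X=6) / P(X≥2).
P(X=6) = C(12,6)·0.24^6·0.76^6 = 0.0340268
P(X≥2) = 1 − 0.0371333 − 0.1407155 = 0.8221512
Ratio = 0.0340268 / 0.8221512 = 0.0413875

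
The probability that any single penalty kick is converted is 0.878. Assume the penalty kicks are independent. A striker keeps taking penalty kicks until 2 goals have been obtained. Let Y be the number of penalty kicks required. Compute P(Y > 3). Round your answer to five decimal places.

Needing more than 3 penalty kicks ⇔ fewer than 2 successes in the first 3. With X ~ Binomial(3, 0.878), P(Y > 3) = P(X ≤ 1).
  k=0: C(3,0)·0.878^0·0.122^3 = 0.0018158
  k=1: C(3,1)·0.878^1·0.122^2 = 0.0392045
P(X ≤ 1) = 0.0410203

0.04102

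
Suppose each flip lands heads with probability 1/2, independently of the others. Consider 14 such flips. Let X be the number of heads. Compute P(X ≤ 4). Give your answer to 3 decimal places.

X ~ Binomial(14, 0.50); P(X ≤ 4) = Σ C(14,k) p^k (1−p)^(14−k) over k:
  k=0: C(14,0)·0.50^0·0.50^14 = 0.00006
  k=1: C(14,1)·0.50^1·0.50^13 = 0.00085
  k=2: C(14,2)·0.50^2·0.50^12 = 0.00555
  k=3: C(14,3)·0.50^3·0.50^11 = 0.02222
  k=4: C(14,4)·0.50^4·0.50^10 = 0.06110
Total = 0.08978

0.090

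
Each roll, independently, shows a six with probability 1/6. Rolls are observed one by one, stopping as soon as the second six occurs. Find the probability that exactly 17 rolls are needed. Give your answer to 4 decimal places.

0.0288

Y = trial on which the second success occurs; negative binomial, r=2, p=0.166667.
P(Y=17) = C(16,1) · p^2 · (1−p)^15
= 16 · 0.027778 · 0.064905 = 0.028847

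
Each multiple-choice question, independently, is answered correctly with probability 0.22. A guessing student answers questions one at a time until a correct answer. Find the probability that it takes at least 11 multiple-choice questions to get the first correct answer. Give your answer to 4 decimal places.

0.0834

Y = number of multiple-choice questions to the first success; geometric, p = 0.22.
P(Y > 10) = P(first 10 all fail) = (1−p)^10 = 0.083358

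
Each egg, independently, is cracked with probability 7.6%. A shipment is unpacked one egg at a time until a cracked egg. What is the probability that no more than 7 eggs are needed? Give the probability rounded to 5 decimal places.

Y = number of eggs to the first success; geometric, p = 0.076.
P(Y ≤ 7) = 1 − (1−p)^7 = 1 − 0.5750476 = 0.4249524

0.42495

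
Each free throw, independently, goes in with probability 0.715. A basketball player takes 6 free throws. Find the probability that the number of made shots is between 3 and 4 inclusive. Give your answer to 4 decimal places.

X ~ Binomial(6, 0.715); P(3 ≤ X ≤ 4) = Σ C(6,k) p^k (1−p)^(6−k) over k:
  k=3: C(6,3)·0.715^3·0.285^3 = 0.169232
  k=4: C(6,4)·0.715^4·0.285^2 = 0.318424
Total = 0.487656

0.4877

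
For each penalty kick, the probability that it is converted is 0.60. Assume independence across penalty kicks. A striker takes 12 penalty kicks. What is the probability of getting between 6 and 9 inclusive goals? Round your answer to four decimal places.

0.7583

X ~ Binomial(12, 0.60); P(6 ≤ X ≤ 9) = Σ C(12,k) p^k (1−p)^(12−k) over k:
  k=6: C(12,6)·0.60^6·0.40^6 = 0.176579
  k=7: C(12,7)·0.60^7·0.40^5 = 0.227030
  k=8: C(12,8)·0.60^8·0.40^4 = 0.212841
  k=9: C(12,9)·0.60^9·0.40^3 = 0.141894
Total = 0.758344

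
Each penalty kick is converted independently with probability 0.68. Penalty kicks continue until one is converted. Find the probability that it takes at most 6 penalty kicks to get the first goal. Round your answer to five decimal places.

0.99893

Y = number of penalty kicks to the first success; geometric, p = 0.68.
P(Y ≤ 6) = 1 − (1−p)^6 = 1 − 0.0010737 = 0.9989263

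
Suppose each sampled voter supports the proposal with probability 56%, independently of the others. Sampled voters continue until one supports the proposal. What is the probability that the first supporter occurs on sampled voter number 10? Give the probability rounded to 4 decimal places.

Geometric (trials to first success), p = 0.56.
P(Y = 10) = (1−p)^9 · p = 0.00061812 · 0.56 = 0.000346

0.0003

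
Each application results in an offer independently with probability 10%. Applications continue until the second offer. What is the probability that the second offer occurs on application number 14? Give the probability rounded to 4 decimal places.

Y = trial on which the second success occurs; negative binomial, r=2, p=0.10.
P(Y=14) = C(13,1) · p^2 · (1−p)^12
= 13 · 0.01 · 0.28243 = 0.036716

0.0367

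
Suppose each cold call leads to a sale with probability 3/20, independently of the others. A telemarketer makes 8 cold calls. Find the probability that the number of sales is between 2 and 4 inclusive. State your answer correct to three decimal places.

X ~ Binomial(8, 0.15); P(2 ≤ X ≤ 4) = Σ C(8,k) p^k (1−p)^(8−k) over k:
  k=2: C(8,2)·0.15^2·0.85^6 = 0.23760
  k=3: C(8,3)·0.15^3·0.85^5 = 0.08386
  k=4: C(8,4)·0.15^4·0.85^4 = 0.01850
Total = 0.33996

0.340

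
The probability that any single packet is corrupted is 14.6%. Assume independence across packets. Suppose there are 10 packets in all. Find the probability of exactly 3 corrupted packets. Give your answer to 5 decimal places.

0.12372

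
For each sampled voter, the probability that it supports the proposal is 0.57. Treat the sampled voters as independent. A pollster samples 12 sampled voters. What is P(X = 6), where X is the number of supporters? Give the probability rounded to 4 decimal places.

X ~ Binomial(n=12, p=0.57).
P(X=6) = C(12,6) · p^6 · (1−p)^6
= 924 · 0.034296 · 0.0063214 = 0.200323

0.2003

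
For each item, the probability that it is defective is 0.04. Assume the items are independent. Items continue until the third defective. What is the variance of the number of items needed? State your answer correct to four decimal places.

Y = total items until the third success; negative binomial with r=3, p=0.04.
Var(Y) = r(1−p)/p² = 3·0.96 / 0.04² = 1800.000000

1800.0000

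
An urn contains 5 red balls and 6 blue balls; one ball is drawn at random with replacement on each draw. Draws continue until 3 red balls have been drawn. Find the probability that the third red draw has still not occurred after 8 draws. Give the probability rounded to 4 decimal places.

Needing more than 8 draws ⇔ fewer than 3 successes in the first 8. With X ~ Binomial(8, 0.454545), P(Y > 8) = P(X ≤ 2).
  k=0: C(8,0)·0.454545^0·0.545455^8 = 0.007836
  k=1: C(8,1)·0.454545^1·0.545455^7 = 0.052237
  k=2: C(8,2)·0.454545^2·0.545455^6 = 0.152358
P(X ≤ 2) = 0.212430

0.2124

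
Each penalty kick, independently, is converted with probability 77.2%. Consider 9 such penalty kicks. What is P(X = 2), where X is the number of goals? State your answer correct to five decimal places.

0.00069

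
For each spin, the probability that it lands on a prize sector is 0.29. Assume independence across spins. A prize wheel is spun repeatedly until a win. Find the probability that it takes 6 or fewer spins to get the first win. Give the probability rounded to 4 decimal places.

Y = number of spins to the first success; geometric, p = 0.29.
P(Y ≤ 6) = 1 − (1−p)^6 = 1 − 0.128100 = 0.871900

0.8719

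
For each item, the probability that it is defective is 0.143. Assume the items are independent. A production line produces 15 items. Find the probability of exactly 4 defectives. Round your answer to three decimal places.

0.105

X ~ Binomial(n=15, p=0.143).
P(X=4) = C(15,4) · p^4 · (1−p)^11
= 1365 · 0.00041816 · 0.18314 = 0.10454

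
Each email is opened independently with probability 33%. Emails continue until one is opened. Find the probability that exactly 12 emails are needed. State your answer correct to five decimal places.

Geometric (trials to first success), p = 0.33.
P(Y = 12) = (1−p)^11 · p = 0.012213 · 0.33 = 0.0040303

0.00403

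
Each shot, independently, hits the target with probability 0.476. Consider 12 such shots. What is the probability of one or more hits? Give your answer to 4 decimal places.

0.9996

P(at least one) = 1 − P(none) = 1 − (1 − 0.476)^12
= 1 − 0.000429 = 0.999571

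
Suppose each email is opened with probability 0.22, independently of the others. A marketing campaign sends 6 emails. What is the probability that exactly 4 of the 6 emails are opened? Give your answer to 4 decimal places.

X ~ Binomial(n=6, p=0.22).
P(X=4) = C(6,4) · p^4 · (1−p)^2
= 15 · 0.0023426 · 0.6084 = 0.021378

0.0214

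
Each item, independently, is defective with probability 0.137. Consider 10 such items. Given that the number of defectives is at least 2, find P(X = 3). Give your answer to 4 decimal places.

0.2702

X ~ Binomial(10, 0.137). Want P(X=3 | X≥2) = P(X=3) / P(X≥2).
P(X=3) = C(10,3)·0.137^3·0.863^7 = 0.110007
P(X≥2) = 1 − 0.229144 − 0.363762 = 0.407094
Ratio = 0.110007 / 0.407094 = 0.270224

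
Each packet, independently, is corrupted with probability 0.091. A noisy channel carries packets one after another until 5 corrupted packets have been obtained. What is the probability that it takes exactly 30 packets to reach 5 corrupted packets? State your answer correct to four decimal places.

Y = trial on which the fifth success occurs; negative binomial, r=5, p=0.091.
P(Y=30) = C(29,4) · p^5 · (1−p)^25
= 23751 · 6.2403e-06 · 0.092066 = 0.013645

0.0136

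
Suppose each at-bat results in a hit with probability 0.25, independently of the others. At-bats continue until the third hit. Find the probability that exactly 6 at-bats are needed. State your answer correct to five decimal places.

0.06592

Y = trial on which the third success occurs; negative binomial, r=3, p=0.25.
P(Y=6) = C(5,2) · p^3 · (1−p)^3
= 10 · 0.015625 · 0.42188 = 0.0659180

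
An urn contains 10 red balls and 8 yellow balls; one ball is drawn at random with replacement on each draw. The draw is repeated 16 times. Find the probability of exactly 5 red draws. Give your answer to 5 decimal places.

0.03090

X ~ Binomial(n=16, p=0.555556).
P(X=5) = C(16,5) · p^5 · (1−p)^11
= 4368 · 0.052922 · 0.00013366 = 0.0308967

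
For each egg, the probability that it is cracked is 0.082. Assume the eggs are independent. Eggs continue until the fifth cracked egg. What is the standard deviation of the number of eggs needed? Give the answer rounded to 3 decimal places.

Y = total eggs until the fifth success; negative binomial with r=5, p=0.082.
SD(Y) = √[r(1−p)/p²] = √(682.62939) = 26.12718

26.127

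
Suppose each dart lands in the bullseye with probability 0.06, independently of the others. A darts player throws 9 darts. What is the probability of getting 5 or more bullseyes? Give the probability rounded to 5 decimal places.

X ~ Binomial(9, 0.06); P(X ≥ 5) = Σ C(9,k) p^k (1−p)^(9−k) over k:
  k=5: C(9,5)·0.06^5·0.94^4 = 0.0000765
  k=6: C(9,6)·0.06^6·0.94^3 = 0.0000033
  k=7: C(9,7)·0.06^7·0.94^2 = 0.0000001
  k=8: C(9,8)·0.06^8·0.94^1 = 0.0000000
  k=9: C(9,9)·0.06^9·0.94^0 = 0.0000000
Total = 0.0000798

0.00008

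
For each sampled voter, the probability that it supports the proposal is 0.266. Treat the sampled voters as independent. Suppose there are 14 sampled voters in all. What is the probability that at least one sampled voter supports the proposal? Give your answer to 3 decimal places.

0.987

P(at least one) = 1 − P(none) = 1 − (1 − 0.266)^14
= 1 − 0.01317 = 0.98683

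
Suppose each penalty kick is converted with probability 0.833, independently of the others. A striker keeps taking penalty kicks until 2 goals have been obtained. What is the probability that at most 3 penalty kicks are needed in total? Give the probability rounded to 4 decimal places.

0.9256

Finishing within 3 penalty kicks ⇔ at least 2 successes in the first 3. With X ~ Binomial(3, 0.833), P(Y ≤ 3) = 1 − P(X ≤ 1).
  k=0: C(3,0)·0.833^0·0.167^3 = 0.004657
  k=1: C(3,1)·0.833^1·0.167^2 = 0.069695
1 − 0.074352 = 0.925648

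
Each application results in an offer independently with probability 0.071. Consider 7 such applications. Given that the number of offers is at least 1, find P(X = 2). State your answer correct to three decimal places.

X ~ Binomial(7, 0.071). Want P(X=2 | X≥1) = P(X=2) / P(X≥1).
P(X=2) = C(7,2)·0.071^2·0.929^5 = 0.07325
P(X≥1) = 1 − 0.59719 = 0.40281
Ratio = 0.07325 / 0.40281 = 0.18185

0.182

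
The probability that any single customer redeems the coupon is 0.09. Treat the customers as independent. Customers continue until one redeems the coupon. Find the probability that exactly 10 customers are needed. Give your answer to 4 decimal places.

0.0385

Geometric (trials to first success), p = 0.09.
P(Y = 10) = (1−p)^9 · p = 0.42793 · 0.09 = 0.038514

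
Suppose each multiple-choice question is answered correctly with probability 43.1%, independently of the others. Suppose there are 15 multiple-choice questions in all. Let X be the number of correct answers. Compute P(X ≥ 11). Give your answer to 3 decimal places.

0.018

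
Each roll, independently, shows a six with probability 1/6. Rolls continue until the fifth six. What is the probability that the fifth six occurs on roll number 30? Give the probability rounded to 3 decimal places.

Y = trial on which the fifth success occurs; negative binomial, r=5, p=0.166667.
P(Y=30) = C(29,4) · p^5 · (1−p)^25
= 23751 · 0.0001286 · 0.010483 = 0.03202

0.032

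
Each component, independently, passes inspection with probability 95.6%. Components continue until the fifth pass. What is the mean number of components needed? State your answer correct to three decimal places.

5.230

Y = total components until the fifth success; negative binomial with r=5, p=0.956.
E[Y] = r / p = 5 / 0.956 = 5.23013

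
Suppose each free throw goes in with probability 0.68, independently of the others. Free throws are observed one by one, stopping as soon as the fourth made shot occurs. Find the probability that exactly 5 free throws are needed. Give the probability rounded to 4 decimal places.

0.2737

Y = trial on which the fourth success occurs; negative binomial, r=4, p=0.68.
P(Y=5) = C(4,3) · p^4 · (1−p)^1
= 4 · 0.21381 · 0.32 = 0.273682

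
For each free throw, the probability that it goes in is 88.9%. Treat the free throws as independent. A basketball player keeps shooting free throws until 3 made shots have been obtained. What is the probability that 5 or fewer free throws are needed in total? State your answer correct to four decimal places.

0.9885

Finishing within 5 free throws ⇔ at least 3 successes in the first 5. With X ~ Binomial(5, 0.889), P(Y ≤ 5) = 1 − P(X ≤ 2).
  k=0: C(5,0)·0.889^0·0.111^5 = 0.000017
  k=1: C(5,1)·0.889^1·0.111^4 = 0.000675
  k=2: C(5,2)·0.889^2·0.111^3 = 0.010809
1 − 0.011500 = 0.988500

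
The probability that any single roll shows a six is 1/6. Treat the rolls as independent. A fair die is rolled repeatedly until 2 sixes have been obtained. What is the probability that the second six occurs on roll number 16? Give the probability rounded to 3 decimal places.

Y = trial on which the second success occurs; negative binomial, r=2, p=0.166667.
P(Y=16) = C(15,1) · p^2 · (1−p)^14
= 15 · 0.027778 · 0.077887 = 0.03245

0.032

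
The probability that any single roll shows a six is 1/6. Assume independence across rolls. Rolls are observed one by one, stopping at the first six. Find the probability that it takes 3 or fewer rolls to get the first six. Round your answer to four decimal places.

0.4213

Y = number of rolls to the first success; geometric, p = 0.166667.
P(Y ≤ 3) = 1 − (1−p)^3 = 1 − 0.578704 = 0.421296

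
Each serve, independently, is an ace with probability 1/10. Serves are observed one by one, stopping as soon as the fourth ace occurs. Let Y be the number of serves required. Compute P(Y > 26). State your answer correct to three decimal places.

Needing more than 26 serves ⇔ fewer than 4 successes in the first 26. With X ~ Binomial(26, 0.10), P(Y > 26) = P(X ≤ 3).
  k=0: C(26,0)·0.10^0·0.90^26 = 0.06461
  k=1: C(26,1)·0.10^1·0.90^25 = 0.18665
  k=2: C(26,2)·0.10^2·0.90^24 = 0.25924
  k=3: C(26,3)·0.10^3·0.90^23 = 0.23044
P(X ≤ 3) = 0.74094

0.741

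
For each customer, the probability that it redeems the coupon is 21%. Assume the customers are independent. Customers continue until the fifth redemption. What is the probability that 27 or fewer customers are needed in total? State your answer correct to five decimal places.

0.69777

Finishing within 27 customers ⇔ at least 5 successes in the first 27. With X ~ Binomial(27, 0.21), P(Y ≤ 27) = 1 − P(X ≤ 4).
  k=0: C(27,0)·0.21^0·0.79^27 = 0.0017216
  k=1: C(27,1)·0.21^1·0.79^26 = 0.0123563
  k=2: C(27,2)·0.21^2·0.79^25 = 0.0426995
  k=3: C(27,3)·0.21^3·0.79^24 = 0.0945875
  k=4: C(27,4)·0.21^4·0.79^23 = 0.1508611
1 − 0.3022261 = 0.6977739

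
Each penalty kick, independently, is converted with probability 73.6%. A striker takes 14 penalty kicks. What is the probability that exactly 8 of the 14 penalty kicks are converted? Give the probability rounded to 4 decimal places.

X ~ Binomial(n=14, p=0.736).
P(X=8) = C(14,8) · p^8 · (1−p)^6
= 3003 · 0.086104 · 0.00033855 = 0.087539

0.0875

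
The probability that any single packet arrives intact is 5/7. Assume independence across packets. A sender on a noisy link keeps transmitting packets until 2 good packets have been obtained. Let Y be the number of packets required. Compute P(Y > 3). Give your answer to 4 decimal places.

0.1983

Needing more than 3 packets ⇔ fewer than 2 successes in the first 3. With X ~ Binomial(3, 0.714286), P(Y > 3) = P(X ≤ 1).
  k=0: C(3,0)·0.714286^0·0.285714^3 = 0.023324
  k=1: C(3,1)·0.714286^1·0.285714^2 = 0.174927
P(X ≤ 1) = 0.198251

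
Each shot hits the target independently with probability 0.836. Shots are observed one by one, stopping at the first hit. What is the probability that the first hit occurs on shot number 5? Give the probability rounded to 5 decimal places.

0.00060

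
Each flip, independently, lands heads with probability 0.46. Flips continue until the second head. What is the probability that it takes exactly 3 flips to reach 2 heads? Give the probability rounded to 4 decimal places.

0.2285

Y = trial on which the second success occurs; negative binomial, r=2, p=0.46.
P(Y=3) = C(2,1) · p^2 · (1−p)^1
= 2 · 0.2116 · 0.54 = 0.228528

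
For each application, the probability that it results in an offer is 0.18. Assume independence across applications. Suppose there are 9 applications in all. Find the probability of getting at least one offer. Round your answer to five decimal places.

0.83238

P(at least one) = 1 − P(none) = 1 − (1 − 0.18)^9
= 1 − 0.1676196 = 0.8323804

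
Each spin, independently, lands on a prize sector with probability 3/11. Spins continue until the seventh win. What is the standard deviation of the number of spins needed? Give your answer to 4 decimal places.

8.2731

Y = total spins until the seventh success; negative binomial with r=7, p=0.272727.
SD(Y) = √[r(1−p)/p²] = √(68.444444) = 8.273116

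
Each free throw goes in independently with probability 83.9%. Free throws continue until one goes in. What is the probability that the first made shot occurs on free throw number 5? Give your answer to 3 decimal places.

0.001

Geometric (trials to first success), p = 0.839.
P(Y = 5) = (1−p)^4 · p = 0.0006719 · 0.839 = 0.00056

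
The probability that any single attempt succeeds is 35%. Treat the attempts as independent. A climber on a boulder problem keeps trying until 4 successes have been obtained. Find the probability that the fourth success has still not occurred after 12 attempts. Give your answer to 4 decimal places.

0.3467

Needing more than 12 attempts ⇔ fewer than 4 successes in the first 12. With X ~ Binomial(12, 0.35), P(Y > 12) = P(X ≤ 3).
  k=0: C(12,0)·0.35^0·0.65^12 = 0.005688
  k=1: C(12,1)·0.35^1·0.65^11 = 0.036753
  k=2: C(12,2)·0.35^2·0.65^10 = 0.108846
  k=3: C(12,3)·0.35^3·0.65^9 = 0.195365
P(X ≤ 3) = 0.346653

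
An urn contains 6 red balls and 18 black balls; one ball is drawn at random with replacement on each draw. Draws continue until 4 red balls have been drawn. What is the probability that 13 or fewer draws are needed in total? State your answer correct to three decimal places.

0.416

Finishing within 13 draws ⇔ at least 4 successes in the first 13. With X ~ Binomial(13, 0.25), P(Y ≤ 13) = 1 − P(X ≤ 3).
  k=0: C(13,0)·0.25^0·0.75^13 = 0.02376
  k=1: C(13,1)·0.25^1·0.75^12 = 0.10295
  k=2: C(13,2)·0.25^2·0.75^11 = 0.20590
  k=3: C(13,3)·0.25^3·0.75^10 = 0.25165
1 − 0.58425 = 0.41575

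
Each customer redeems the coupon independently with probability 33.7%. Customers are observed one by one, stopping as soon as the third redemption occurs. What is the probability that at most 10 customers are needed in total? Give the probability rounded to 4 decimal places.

0.7094

Finishing within 10 customers ⇔ at least 3 successes in the first 10. With X ~ Binomial(10, 0.337), P(Y ≤ 10) = 1 − P(X ≤ 2).
  k=0: C(10,0)·0.337^0·0.663^10 = 0.016411
  k=1: C(10,1)·0.337^1·0.663^9 = 0.083416
  k=2: C(10,2)·0.337^2·0.663^8 = 0.190801
1 − 0.290628 = 0.709372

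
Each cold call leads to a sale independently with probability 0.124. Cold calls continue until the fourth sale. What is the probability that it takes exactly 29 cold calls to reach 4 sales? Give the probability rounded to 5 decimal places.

Y = trial on which the fourth success occurs; negative binomial, r=4, p=0.124.
P(Y=29) = C(28,3) · p^4 · (1−p)^25
= 3276 · 0.00023642 · 0.036526 = 0.0282900

0.02829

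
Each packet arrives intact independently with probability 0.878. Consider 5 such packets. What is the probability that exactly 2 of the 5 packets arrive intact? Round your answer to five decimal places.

0.01400

X ~ Binomial(n=5, p=0.878).
P(X=2) = C(5,2) · p^2 · (1−p)^3
= 10 · 0.77088 · 0.0018158 = 0.0139981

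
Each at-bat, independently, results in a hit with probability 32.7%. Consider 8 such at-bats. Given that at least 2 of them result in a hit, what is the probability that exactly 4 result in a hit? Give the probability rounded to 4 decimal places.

0.2067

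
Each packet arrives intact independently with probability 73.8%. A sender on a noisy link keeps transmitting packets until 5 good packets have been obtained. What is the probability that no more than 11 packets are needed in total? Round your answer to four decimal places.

0.9900

Finishing within 11 packets ⇔ at least 5 successes in the first 11. With X ~ Binomial(11, 0.738), P(Y ≤ 11) = 1 − P(X ≤ 4).
  k=0: C(11,0)·0.738^0·0.262^11 = 0.000000
  k=1: C(11,1)·0.738^1·0.262^10 = 0.000012
  k=2: C(11,2)·0.738^2·0.262^9 = 0.000174
  k=3: C(11,3)·0.738^3·0.262^8 = 0.001473
  k=4: C(11,4)·0.738^4·0.262^7 = 0.008296
1 − 0.009955 = 0.990045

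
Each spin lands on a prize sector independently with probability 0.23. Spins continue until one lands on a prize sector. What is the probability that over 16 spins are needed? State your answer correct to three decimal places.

Y = number of spins to the first success; geometric, p = 0.23.
P(Y > 16) = P(first 16 all fail) = (1−p)^16 = 0.01527

0.015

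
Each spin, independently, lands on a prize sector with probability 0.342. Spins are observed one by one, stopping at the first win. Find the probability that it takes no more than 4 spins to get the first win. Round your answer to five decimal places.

Y = number of spins to the first success; geometric, p = 0.342.
P(Y ≤ 4) = 1 − (1−p)^4 = 1 − 0.1874578 = 0.8125422

0.81254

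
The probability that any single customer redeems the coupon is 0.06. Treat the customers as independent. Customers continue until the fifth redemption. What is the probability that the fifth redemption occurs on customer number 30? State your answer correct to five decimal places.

0.00393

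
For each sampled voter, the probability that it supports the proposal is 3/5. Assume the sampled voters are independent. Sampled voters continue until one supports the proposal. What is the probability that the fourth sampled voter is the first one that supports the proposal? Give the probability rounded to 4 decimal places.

0.0384

Geometric (trials to first success), p = 0.60.
P(Y = 4) = (1−p)^3 · p = 0.064 · 0.60 = 0.038400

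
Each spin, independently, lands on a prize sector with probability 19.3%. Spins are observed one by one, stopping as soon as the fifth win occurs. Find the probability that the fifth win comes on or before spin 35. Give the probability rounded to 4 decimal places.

Finishing within 35 spins ⇔ at least 5 successes in the first 35. With X ~ Binomial(35, 0.193), P(Y ≤ 35) = 1 − P(X ≤ 4).
  k=0: C(35,0)·0.193^0·0.807^35 = 0.000550
  k=1: C(35,1)·0.193^1·0.807^34 = 0.004606
  k=2: C(35,2)·0.193^2·0.807^33 = 0.018727
  k=3: C(35,3)·0.193^3·0.807^32 = 0.049265
  k=4: C(35,4)·0.193^4·0.807^31 = 0.094256
1 − 0.167403 = 0.832597

0.8326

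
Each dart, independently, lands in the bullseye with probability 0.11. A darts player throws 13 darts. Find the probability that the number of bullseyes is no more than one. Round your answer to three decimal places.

0.573

X ~ Binomial(13, 0.11); P(X ≤ 1) = Σ C(13,k) p^k (1−p)^(13−k) over k:
  k=0: C(13,0)·0.11^0·0.89^13 = 0.21982
  k=1: C(13,1)·0.11^1·0.89^12 = 0.35320
Total = 0.57302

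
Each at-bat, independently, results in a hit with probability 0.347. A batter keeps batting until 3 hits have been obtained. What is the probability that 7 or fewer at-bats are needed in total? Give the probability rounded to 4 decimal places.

0.4608

Finishing within 7 at-bats ⇔ at least 3 successes in the first 7. With X ~ Binomial(7, 0.347), P(Y ≤ 7) = 1 − P(X ≤ 2).
  k=0: C(7,0)·0.347^0·0.653^7 = 0.050628
  k=1: C(7,1)·0.347^1·0.653^6 = 0.188324
  k=2: C(7,2)·0.347^2·0.653^5 = 0.300223
1 − 0.539176 = 0.460824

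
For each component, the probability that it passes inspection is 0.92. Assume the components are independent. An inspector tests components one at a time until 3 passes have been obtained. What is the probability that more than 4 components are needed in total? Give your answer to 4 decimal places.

Needing more than 4 components ⇔ fewer than 3 successes in the first 4. With X ~ Binomial(4, 0.92), P(Y > 4) = P(X ≤ 2).
  k=0: C(4,0)·0.92^0·0.08^4 = 0.000041
  k=1: C(4,1)·0.92^1·0.08^3 = 0.001884
  k=2: C(4,2)·0.92^2·0.08^2 = 0.032502
P(X ≤ 2) = 0.034427

0.0344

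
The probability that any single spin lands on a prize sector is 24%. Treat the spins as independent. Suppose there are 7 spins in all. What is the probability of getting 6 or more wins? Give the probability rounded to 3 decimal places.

X ~ Binomial(7, 0.24); P(X ≥ 6) = Σ C(7,k) p^k (1−p)^(7−k) over k:
  k=6: C(7,6)·0.24^6·0.76^1 = 0.00102
  k=7: C(7,7)·0.24^7·0.76^0 = 0.00005
Total = 0.00106

0.001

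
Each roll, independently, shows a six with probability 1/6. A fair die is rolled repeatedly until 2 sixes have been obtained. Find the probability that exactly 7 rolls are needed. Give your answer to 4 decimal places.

0.0670

Y = trial on which the second success occurs; negative binomial, r=2, p=0.166667.
P(Y=7) = C(6,1) · p^2 · (1−p)^5
= 6 · 0.027778 · 0.40188 = 0.066980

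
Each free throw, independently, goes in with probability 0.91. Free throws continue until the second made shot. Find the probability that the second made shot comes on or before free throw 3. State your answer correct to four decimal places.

0.9772

Finishing within 3 free throws ⇔ at least 2 successes in the first 3. With X ~ Binomial(3, 0.91), P(Y ≤ 3) = 1 − P(X ≤ 1).
  k=0: C(3,0)·0.91^0·0.09^3 = 0.000729
  k=1: C(3,1)·0.91^1·0.09^2 = 0.022113
1 − 0.022842 = 0.977158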